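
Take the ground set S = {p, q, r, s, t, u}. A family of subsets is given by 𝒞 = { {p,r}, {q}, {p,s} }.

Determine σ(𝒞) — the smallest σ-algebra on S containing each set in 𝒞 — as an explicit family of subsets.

Start: 𝒞 ∪ {∅, S} = { {}, {q}, {p,r}, {p,s}, S }.
Iteration 1. New:
  {p,q,r}  = {p,r} ∪ {q}
  {p,q,s}  = {p,s} ∪ {q}
  {p,r,s}  = {p,s} ∪ {p,r}
  {q,r,t,u}  = ᶜ of {p,s}
  {q,s,t,u}  = ᶜ of {p,r}
  {p,r,s,t,u}  = ᶜ of {q}
  — 11 sets.
Iteration 2: 7 new —
  {q,t,u}  = ᶜ of {p,r,s}
  {r,t,u}  = ᶜ of {p,q,s}
  {s,t,u}  = ᶜ of {p,q,r}
  {p,q,r,s}  = {p,q,r} ∪ {p,q,s}
  {p,q,r,t,u}  = {p,q,r} ∪ {q,r,t,u}
  {p,q,s,t,u}  = {p,q,s} ∪ {q,s,t,u}
  {q,r,s,t,u}  = {q,s,t,u} ∪ {q,r,t,u}
  — 18 sets.
Iteration 3 (7 new):
  {p}  = ᶜ of {q,r,s,t,u}
  {r}  = ᶜ of {p,q,s,t,u}
  {s}  = ᶜ of {p,q,r,t,u}
  {t,u}  = ᶜ of {p,q,r,s}
  {p,r,t,u}  = {p,r} ∪ {r,t,u}
  {p,s,t,u}  = {p,s} ∪ {s,t,u}
  {r,s,t,u}  = {r,t,u} ∪ {s,t,u}
  — 25 sets.
Iteration 4. New:
  {p,q}  = ᶜ of {r,s,t,u}
  {q,r}  = ᶜ of {p,s,t,u}
  {q,s}  = ᶜ of {p,r,t,u}
  {r,s}  = {r} ∪ {s}
  {p,t,u}  = {t,u} ∪ {p}
  {p,q,t,u}  = {p} ∪ {q,t,u}
  — 31 sets.
Iteration 5 (1 new):
  {q,r,s}  = ᶜ of {p,t,u}
  — 32 sets.
Iteration 6 adds nothing — fixpoint reached.

|σ(𝒞)| = 32.  σ(𝒞) = { {}, {p}, {q}, {r}, {s}, {p,q}, {p,r}, {p,s}, {q,r}, {q,s}, {r,s}, {t,u}, {p,q,r}, {p,q,s}, {p,r,s}, {p,t,u}, {q,r,s}, {q,t,u}, {r,t,u}, {s,t,u}, {p,q,r,s}, {p,q,t,u}, {p,r,t,u}, {p,s,t,u}, {q,r,t,u}, {q,s,t,u}, {r,s,t,u}, {p,q,r,t,u}, {p,q,s,t,u}, {p,r,s,t,u}, {q,r,s,t,u}, S }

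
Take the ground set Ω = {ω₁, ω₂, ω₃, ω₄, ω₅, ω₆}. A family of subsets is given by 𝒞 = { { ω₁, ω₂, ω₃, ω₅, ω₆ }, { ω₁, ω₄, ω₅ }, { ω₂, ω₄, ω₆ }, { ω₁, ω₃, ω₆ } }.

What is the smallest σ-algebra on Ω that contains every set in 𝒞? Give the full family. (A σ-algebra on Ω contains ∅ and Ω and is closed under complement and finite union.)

Take S₀ = 𝒞 ∪ {∅, Ω} = { ∅, { ω₁, ω₃, ω₆ }, { ω₁, ω₄, ω₅ }, { ω₂, ω₄, ω₆ }, { ω₁, ω₂, ω₃, ω₅, ω₆ }, Ω }.
Pass 1: +7 →
  { ω₄ }  = Ω∖{ ω₁, ω₂, ω₃, ω₅, ω₆ }
  { ω₁, ω₃, ω₅ }  = Ω∖{ ω₂, ω₄, ω₆ }
  { ω₂, ω₃, ω₆ }  = Ω∖{ ω₁, ω₄, ω₅ }
  { ω₂, ω₄, ω₅ }  = Ω∖{ ω₁, ω₃, ω₆ }
  { ω₁, ω₂, ω₃, ω₄, ω₆ }  = { ω₂, ω₄, ω₆ } ∪ { ω₁, ω₃, ω₆ }
  { ω₁, ω₂, ω₄, ω₅, ω₆ }  = { ω₁, ω₄, ω₅ } ∪ { ω₂, ω₄, ω₆ }
  { ω₁, ω₃, ω₄, ω₅, ω₆ }  = { ω₁, ω₄, ω₅ } ∪ { ω₁, ω₃, ω₆ }
  |family| = 13
Pass 2: +12 →
  { ω₂ }  = Ω∖{ ω₁, ω₃, ω₄, ω₅, ω₆ }
  { ω₃ }  = Ω∖{ ω₁, ω₂, ω₄, ω₅, ω₆ }
  { ω₅ }  = Ω∖{ ω₁, ω₂, ω₃, ω₄, ω₆ }
  { ω₁, ω₂, ω₃, ω₆ }  = { ω₁, ω₃, ω₆ } ∪ { ω₂, ω₃, ω₆ }
  { ω₁, ω₂, ω₄, ω₅ }  = { ω₁, ω₄, ω₅ } ∪ { ω₂, ω₄, ω₅ }
  { ω₁, ω₃, ω₄, ω₅ }  = { ω₁, ω₄, ω₅ } ∪ { ω₁, ω₃, ω₅ }
  { ω₁, ω₃, ω₄, ω₆ }  = { ω₁, ω₃, ω₆ } ∪ { ω₄ }
  { ω₁, ω₃, ω₅, ω₆ }  = { ω₁, ω₃, ω₆ } ∪ { ω₁, ω₃, ω₅ }
  { ω₂, ω₃, ω₄, ω₆ }  = { ω₂, ω₄, ω₆ } ∪ { ω₂, ω₃, ω₆ }
  { ω₂, ω₄, ω₅, ω₆ }  = { ω₂, ω₄, ω₆ } ∪ { ω₂, ω₄, ω₅ }
  { ω₁, ω₂, ω₃, ω₄, ω₅ }  = { ω₁, ω₃, ω₅ } ∪ { ω₂, ω₄, ω₅ }
  { ω₂, ω₃, ω₄, ω₅, ω₆ }  = { ω₂, ω₃, ω₆ } ∪ { ω₂, ω₄, ω₅ }
  |family| = 25
Pass 3 (15 new):
  { ω₁ }  = Ω∖{ ω₂, ω₃, ω₄, ω₅, ω₆ }
  { ω₆ }  = Ω∖{ ω₁, ω₂, ω₃, ω₄, ω₅ }
  { ω₁, ω₃ }  = Ω∖{ ω₂, ω₄, ω₅, ω₆ }
  { ω₁, ω₅ }  = Ω∖{ ω₂, ω₃, ω₄, ω₆ }
  { ω₂, ω₃ }  = { ω₂ } ∪ { ω₃ }
  { ω₂, ω₄ }  = Ω∖{ ω₁, ω₃, ω₅, ω₆ }
  { ω₂, ω₅ }  = Ω∖{ ω₁, ω₃, ω₄, ω₆ }
  { ω₂, ω₆ }  = Ω∖{ ω₁, ω₃, ω₄, ω₅ }
  { ω₃, ω₄ }  = { ω₃ } ∪ { ω₄ }
  { ω₃, ω₅ }  = { ω₅ } ∪ { ω₃ }
  { ω₃, ω₆ }  = Ω∖{ ω₁, ω₂, ω₄, ω₅ }
  { ω₄, ω₅ }  = Ω∖{ ω₁, ω₂, ω₃, ω₆ }
  { ω₁, ω₂, ω₃, ω₅ }  = { ω₁, ω₃, ω₅ } ∪ { ω₂ }
  { ω₂, ω₃, ω₄, ω₅ }  = { ω₂, ω₄, ω₅ } ∪ { ω₃ }
  { ω₂, ω₃, ω₅, ω₆ }  = { ω₂, ω₃, ω₆ } ∪ { ω₅ }
  |family| = 40
Pass 4 (23 new):
  { ω₁, ω₂ }  = { ω₂ } ∪ { ω₁ }
  { ω₁, ω₄ }  = Ω∖{ ω₂, ω₃, ω₅, ω₆ }
  { ω₁, ω₆ }  = Ω∖{ ω₂, ω₃, ω₄, ω₅ }
  { ω₄, ω₆ }  = Ω∖{ ω₁, ω₂, ω₃, ω₅ }
  { ω₅, ω₆ }  = { ω₆ } ∪ { ω₅ }
  { ω₁, ω₂, ω₃ }  = { ω₂ } ∪ { ω₁, ω₃ }
  { ω₁, ω₂, ω₄ }  = { ω₁ } ∪ { ω₂, ω₄ }
  { ω₁, ω₂, ω₅ }  = { ω₂ } ∪ { ω₁, ω₅ }
  { ω₁, ω₂, ω₆ }  = { ω₂, ω₆ } ∪ { ω₁ }
  { ω₁, ω₃, ω₄ }  = { ω₃, ω₄ } ∪ { ω₁, ω₃ }
  { ω₁, ω₅, ω₆ }  = { ω₁, ω₅ } ∪ { ω₆ }
  { ω₂, ω₃, ω₄ }  = { ω₃, ω₄ } ∪ { ω₂ }
  { ω₂, ω₃, ω₅ }  = { ω₂ } ∪ { ω₃, ω₅ }
  { ω₂, ω₅, ω₆ }  = { ω₂, ω₆ } ∪ { ω₂, ω₅ }
  { ω₃, ω₄, ω₅ }  = { ω₃, ω₄ } ∪ { ω₄, ω₅ }
  { ω₃, ω₄, ω₆ }  = { ω₃, ω₄ } ∪ { ω₃, ω₆ }
  { ω₃, ω₅, ω₆ }  = { ω₃, ω₅ } ∪ { ω₃, ω₆ }
  { ω₄, ω₅, ω₆ }  = { ω₄, ω₅ } ∪ { ω₆ }
  { ω₁, ω₂, ω₃, ω₄ }  = { ω₁, ω₃ } ∪ { ω₂, ω₄ }
  { ω₁, ω₂, ω₄, ω₆ }  = Ω∖{ ω₃, ω₅ }
  { ω₁, ω₂, ω₅, ω₆ }  = Ω∖{ ω₃, ω₄ }
  { ω₁, ω₄, ω₅, ω₆ }  = Ω∖{ ω₂, ω₃ }
  { ω₃, ω₄, ω₅, ω₆ }  = { ω₄, ω₅ } ∪ { ω₃, ω₆ }
  |family| = 63
Pass 5 (1 new):
  { ω₁, ω₄, ω₆ }  = Ω∖{ ω₂, ω₃, ω₅ }
  |family| = 64
Pass 6: stable.

σ(𝒞) = { ∅, { ω₁ }, { ω₂ }, { ω₃ }, { ω₄ }, { ω₅ }, { ω₆ }, { ω₁, ω₂ }, { ω₁, ω₃ }, { ω₁, ω₄ }, { ω₁, ω₅ }, { ω₁, ω₆ }, { ω₂, ω₃ }, { ω₂, ω₄ }, { ω₂, ω₅ }, { ω₂, ω₆ }, { ω₃, ω₄ }, { ω₃, ω₅ }, { ω₃, ω₆ }, { ω₄, ω₅ }, { ω₄, ω₆ }, { ω₅, ω₆ }, { ω₁, ω₂, ω₃ }, { ω₁, ω₂, ω₄ }, { ω₁, ω₂, ω₅ }, { ω₁, ω₂, ω₆ }, { ω₁, ω₃, ω₄ }, { ω₁, ω₃, ω₅ }, { ω₁, ω₃, ω₆ }, { ω₁, ω₄, ω₅ }, { ω₁, ω₄, ω₆ }, { ω₁, ω₅, ω₆ }, { ω₂, ω₃, ω₄ }, { ω₂, ω₃, ω₅ }, { ω₂, ω₃, ω₆ }, { ω₂, ω₄, ω₅ }, { ω₂, ω₄, ω₆ }, { ω₂, ω₅, ω₆ }, { ω₃, ω₄, ω₅ }, { ω₃, ω₄, ω₆ }, { ω₃, ω₅, ω₆ }, { ω₄, ω₅, ω₆ }, { ω₁, ω₂, ω₃, ω₄ }, { ω₁, ω₂, ω₃, ω₅ }, { ω₁, ω₂, ω₃, ω₆ }, { ω₁, ω₂, ω₄, ω₅ }, { ω₁, ω₂, ω₄, ω₆ }, { ω₁, ω₂, ω₅, ω₆ }, { ω₁, ω₃, ω₄, ω₅ }, { ω₁, ω₃, ω₄, ω₆ }, { ω₁, ω₃, ω₅, ω₆ }, { ω₁, ω₄, ω₅, ω₆ }, { ω₂, ω₃, ω₄, ω₅ }, { ω₂, ω₃, ω₄, ω₆ }, { ω₂, ω₃, ω₅, ω₆ }, { ω₂, ω₄, ω₅, ω₆ }, { ω₃, ω₄, ω₅, ω₆ }, { ω₁, ω₂, ω₃, ω₄, ω₅ }, { ω₁, ω₂, ω₃, ω₄, ω₆ }, { ω₁, ω₂, ω₃, ω₅, ω₆ }, { ω₁, ω₂, ω₄, ω₅, ω₆ }, { ω₁, ω₃, ω₄, ω₅, ω₆ }, { ω₂, ω₃, ω₄, ω₅, ω₆ }, Ω }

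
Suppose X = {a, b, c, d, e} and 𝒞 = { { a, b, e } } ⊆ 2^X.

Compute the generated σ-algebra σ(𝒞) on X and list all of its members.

Start: 𝒞 ∪ {∅, X} = { ∅, { a, b, e }, X }.
Step 1 (1 new):
  { c, d }  = complement { a, b, e }
Step 2: closed — nothing new.

|σ(𝒞)| = 4.  σ(𝒞) = { ∅, { c, d }, { a, b, e }, X }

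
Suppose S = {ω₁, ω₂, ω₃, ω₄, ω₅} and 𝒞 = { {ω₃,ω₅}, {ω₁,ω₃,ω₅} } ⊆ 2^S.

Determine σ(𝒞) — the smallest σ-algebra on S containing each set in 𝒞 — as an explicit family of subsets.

Seed the family with 𝒞 together with ∅ and S: { {}, {ω₃,ω₅}, {ω₁,ω₃,ω₅}, S }.
Step 1: 2 new —
  {ω₂,ω₄}  = complement {ω₁,ω₃,ω₅}
  {ω₁,ω₂,ω₄}  = complement {ω₃,ω₅}
  [6 total]
Step 2 adds 1:
  {ω₂,ω₃,ω₄,ω₅}  = {ω₃,ω₅} ∪ {ω₂,ω₄}
  [7 total]
Step 3: +1 →
  {ω₁}  = complement {ω₂,ω₃,ω₄,ω₅}
  [8 total]
Step 4 adds nothing — fixpoint reached.

Hence σ(𝒞) has 8 members: { {}, {ω₁}, {ω₂,ω₄}, {ω₃,ω₅}, {ω₁,ω₂,ω₄}, {ω₁,ω₃,ω₅}, {ω₂,ω₃,ω₄,ω₅}, S }.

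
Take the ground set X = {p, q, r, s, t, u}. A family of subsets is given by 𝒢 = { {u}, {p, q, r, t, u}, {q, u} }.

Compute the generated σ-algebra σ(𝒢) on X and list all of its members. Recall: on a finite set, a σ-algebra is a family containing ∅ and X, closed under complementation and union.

Initial family (5 sets): { ∅, {u}, {q, u}, {p, q, r, t, u}, X }.
Iteration 1. New:
  {s}  = ᶜ of {p, q, r, t, u}
  {p, r, s, t}  = ᶜ of {q, u}
  {p, q, r, s, t}  = ᶜ of {u}
  |family| = 8
Iteration 2: +3 →
  {s, u}  = {s} ∪ {u}
  {q, s, u}  = {s} ∪ {q, u}
  {p, r, s, t, u}  = {p, r, s, t} ∪ {u}
  |family| = 11
Iteration 3: 3 new —
  {q}  = ᶜ of {p, r, s, t, u}
  {p, r, t}  = ᶜ of {q, s, u}
  {p, q, r, t}  = ᶜ of {s, u}
  |family| = 14
Iteration 4: 2 new —
  {q, s}  = {s} ∪ {q}
  {p, r, t, u}  = {p, r, t} ∪ {u}
  |family| = 16
Iteration 5: stable.

Hence σ(𝒢) has 16 members: { ∅, {q}, {s}, {u}, {q, s}, {q, u}, {s, u}, {p, r, t}, {q, s, u}, {p, q, r, t}, {p, r, s, t}, {p, r, t, u}, {p, q, r, s, t}, {p, q, r, t, u}, {p, r, s, t, u}, X }.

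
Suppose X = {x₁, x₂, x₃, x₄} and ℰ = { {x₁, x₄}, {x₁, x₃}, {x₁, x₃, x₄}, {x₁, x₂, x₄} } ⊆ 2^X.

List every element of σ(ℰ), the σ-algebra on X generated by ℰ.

Take S₀ = ℰ ∪ {∅, X} = { {}, {x₁, x₃}, {x₁, x₄}, {x₁, x₂, x₄}, {x₁, x₃, x₄}, X }.
Step 1: +4 →
  {x₂}  = ᶜ of {x₁, x₃, x₄}
  {x₃}  = ᶜ of {x₁, x₂, x₄}
  {x₂, x₃}  = ᶜ of {x₁, x₄}
  {x₂, x₄}  = ᶜ of {x₁, x₃}
  — 10 sets.
Step 2: +2 →
  {x₁, x₂, x₃}  = {x₂} ∪ {x₁, x₃}
  {x₂, x₃, x₄}  = {x₃} ∪ {x₂, x₄}
  — 12 sets.
Step 3. New:
  {x₁}  = ᶜ of {x₂, x₃, x₄}
  {x₄}  = ᶜ of {x₁, x₂, x₃}
  — 14 sets.
Step 4 adds 2:
  {x₁, x₂}  = {x₂} ∪ {x₁}
  {x₃, x₄}  = {x₃} ∪ {x₄}
  — 16 sets.
Step 5 adds nothing — fixpoint reached.

Hence σ(ℰ) has 16 members: { {}, {x₁}, {x₂}, {x₃}, {x₄}, {x₁, x₂}, {x₁, x₃}, {x₁, x₄}, {x₂, x₃}, {x₂, x₄}, {x₃, x₄}, {x₁, x₂, x₃}, {x₁, x₂, x₄}, {x₁, x₃, x₄}, {x₂, x₃, x₄}, X }.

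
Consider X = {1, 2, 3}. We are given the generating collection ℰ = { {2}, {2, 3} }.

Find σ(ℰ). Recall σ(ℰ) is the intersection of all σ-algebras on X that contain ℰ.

Begin from { ∅, {2}, {2, 3}, X } (that is, ℰ plus ∅ and X).
Step 1: 2 new —
  {1}  = {2, 3}ᶜ
  {1, 3}  = {2}ᶜ
  [6 total]
Step 2 adds 1:
  {1, 2}  = {2} ∪ {1}
  [7 total]
Step 3 adds 1:
  {3}  = {1, 2}ᶜ
  [8 total]
Step 4 adds nothing — fixpoint reached.

Hence σ(ℰ) has 8 members: { ∅, {1}, {2}, {3}, {1, 2}, {1, 3}, {2, 3}, X }.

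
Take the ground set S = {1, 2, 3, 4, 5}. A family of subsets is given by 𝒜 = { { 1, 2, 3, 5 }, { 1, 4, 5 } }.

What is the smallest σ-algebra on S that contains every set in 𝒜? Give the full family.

Initial family (4 sets): { ∅, { 1, 4, 5 }, { 1, 2, 3, 5 }, S }.
Step 1 (2 new):
  { 4 }  = { 1, 2, 3, 5 }ᶜ
  { 2, 3 }  = { 1, 4, 5 }ᶜ
  |family| = 6
Step 2: +1 →
  { 2, 3, 4 }  = { 2, 3 } ∪ { 4 }
  |family| = 7
Step 3. New:
  { 1, 5 }  = { 2, 3, 4 }ᶜ
  |family| = 8
Step 4 adds nothing — fixpoint reached.

|σ(𝒜)| = 8.  σ(𝒜) = { ∅, { 4 }, { 1, 5 }, { 2, 3 }, { 1, 4, 5 }, { 2, 3, 4 }, { 1, 2, 3, 5 }, S }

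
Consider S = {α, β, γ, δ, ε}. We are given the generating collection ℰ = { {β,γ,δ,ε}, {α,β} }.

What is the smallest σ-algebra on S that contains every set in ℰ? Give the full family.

Answer: σ(ℰ) = { ∅, {α}, {β}, {α,β}, {γ,δ,ε}, {α,γ,δ,ε}, {β,γ,δ,ε}, S }

Trace:
Start: ℰ ∪ {∅, S} = { ∅, {α,β}, {β,γ,δ,ε}, S }.
Round 1: +2 →
  {α}  = S∖{β,γ,δ,ε}
  {γ,δ,ε}  = S∖{α,β}
Round 2 adds 1:
  {α,γ,δ,ε}  = {γ,δ,ε} ∪ {α}
Round 3. New:
  {β}  = S∖{α,γ,δ,ε}
After Round 4 the family is unchanged; done.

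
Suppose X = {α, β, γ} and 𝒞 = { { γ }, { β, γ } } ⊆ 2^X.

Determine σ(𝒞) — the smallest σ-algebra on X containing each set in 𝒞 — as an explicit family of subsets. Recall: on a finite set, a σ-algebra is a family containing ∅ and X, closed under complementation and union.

|σ(𝒞)| = 8.  σ(𝒞) = { {  }, { α }, { β }, { γ }, { α, β }, { α, γ }, { β, γ }, X }

Working:
Initial family (4 sets): { {  }, { γ }, { β, γ }, X }.
Round 1: +2 →
  { α }  = ᶜ of { β, γ }
  { α, β }  = ᶜ of { γ }
  [6 total]
Round 2. New:
  { α, γ }  = { γ } ∪ { α }
  [7 total]
Round 3: +1 →
  { β }  = ᶜ of { α, γ }
  [8 total]
Round 4: already closed under ᶜ and ∪.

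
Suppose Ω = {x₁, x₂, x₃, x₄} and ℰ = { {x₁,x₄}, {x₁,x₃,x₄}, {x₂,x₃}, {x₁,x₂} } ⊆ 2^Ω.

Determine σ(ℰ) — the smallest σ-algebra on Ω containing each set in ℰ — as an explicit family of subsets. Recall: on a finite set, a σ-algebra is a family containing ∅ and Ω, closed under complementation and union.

σ(ℰ) (16 sets): { {}, {x₁}, {x₂}, {x₃}, {x₄}, {x₁,x₂}, {x₁,x₃}, {x₁,x₄}, {x₂,x₃}, {x₂,x₄}, {x₃,x₄}, {x₁,x₂,x₃}, {x₁,x₂,x₄}, {x₁,x₃,x₄}, {x₂,x₃,x₄}, Ω }

Derivation:
Seed the family with ℰ together with ∅ and Ω: { {}, {x₁,x₂}, {x₁,x₄}, {x₂,x₃}, {x₁,x₃,x₄}, Ω }.
Pass 1: +4 →
  {x₂}  = {x₁,x₃,x₄}ᶜ
  {x₃,x₄}  = {x₁,x₂}ᶜ
  {x₁,x₂,x₃}  = {x₂,x₃} ∪ {x₁,x₂}
  {x₁,x₂,x₄}  = {x₁,x₄} ∪ {x₁,x₂}
  (now 10)
Pass 2: 3 new —
  {x₃}  = {x₁,x₂,x₄}ᶜ
  {x₄}  = {x₁,x₂,x₃}ᶜ
  {x₂,x₃,x₄}  = {x₃,x₄} ∪ {x₂}
  (now 13)
Pass 3 (2 new):
  {x₁}  = {x₂,x₃,x₄}ᶜ
  {x₂,x₄}  = {x₄} ∪ {x₂}
  (now 15)
Pass 4. New:
  {x₁,x₃}  = {x₂,x₄}ᶜ
  (now 16)
After Pass 5 the family is unchanged; done.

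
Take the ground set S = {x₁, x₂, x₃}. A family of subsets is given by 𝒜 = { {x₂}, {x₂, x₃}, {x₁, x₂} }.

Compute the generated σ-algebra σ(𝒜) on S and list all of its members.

Initial family (5 sets): { {}, {x₂}, {x₁, x₂}, {x₂, x₃}, S }.
Step 1. New:
  {x₁}  = complement {x₂, x₃}
  {x₃}  = complement {x₁, x₂}
  {x₁, x₃}  = complement {x₂}
  — 8 sets.
Step 2: stable.

Therefore σ(𝒜) = { {}, {x₁}, {x₂}, {x₃}, {x₁, x₂}, {x₁, x₃}, {x₂, x₃}, S } (|σ(𝒜)| = 8).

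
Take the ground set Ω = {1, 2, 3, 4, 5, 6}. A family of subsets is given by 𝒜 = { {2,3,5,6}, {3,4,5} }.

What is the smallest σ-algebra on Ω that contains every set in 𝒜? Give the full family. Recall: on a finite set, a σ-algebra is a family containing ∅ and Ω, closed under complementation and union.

Begin from { ∅, {3,4,5}, {2,3,5,6}, Ω } (that is, 𝒜 plus ∅ and Ω).
Step 1: +3 →
  {1,4}  = complement {2,3,5,6}
  {1,2,6}  = complement {3,4,5}
  {2,3,4,5,6}  = {2,3,5,6} ∪ {3,4,5}
  |family| = 7
Step 2: 4 new —
  {1}  = complement {2,3,4,5,6}
  {1,2,4,6}  = {1,4} ∪ {1,2,6}
  {1,3,4,5}  = {3,4,5} ∪ {1,4}
  {1,2,3,5,6}  = {1,2,6} ∪ {2,3,5,6}
  |family| = 11
Step 3: 3 new —
  {4}  = complement {1,2,3,5,6}
  {2,6}  = complement {1,3,4,5}
  {3,5}  = complement {1,2,4,6}
  |family| = 14
Step 4: +2 →
  {1,3,5}  = {1} ∪ {3,5}
  {2,4,6}  = {4} ∪ {2,6}
  |family| = 16
After Step 5 the family is unchanged; done.

|σ(𝒜)| = 16.  σ(𝒜) = { ∅, {1}, {4}, {1,4}, {2,6}, {3,5}, {1,2,6}, {1,3,5}, {2,4,6}, {3,4,5}, {1,2,4,6}, {1,3,4,5}, {2,3,5,6}, {1,2,3,5,6}, {2,3,4,5,6}, Ω }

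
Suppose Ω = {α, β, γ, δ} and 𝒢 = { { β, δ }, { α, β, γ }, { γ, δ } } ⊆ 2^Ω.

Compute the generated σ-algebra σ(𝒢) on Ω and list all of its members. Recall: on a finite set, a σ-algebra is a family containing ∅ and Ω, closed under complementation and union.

Begin from { ∅, { β, δ }, { γ, δ }, { α, β, γ }, Ω } (that is, 𝒢 plus ∅ and Ω).
Iteration 1. New:
  { δ }  = { α, β, γ }ᶜ
  { α, β }  = { γ, δ }ᶜ
  { α, γ }  = { β, δ }ᶜ
  { β, γ, δ }  = { γ, δ } ∪ { β, δ }
  |family| = 9
Iteration 2 (3 new):
  { α }  = { β, γ, δ }ᶜ
  { α, β, δ }  = { α, β } ∪ { δ }
  { α, γ, δ }  = { γ, δ } ∪ { α, γ }
  |family| = 12
Iteration 3. New:
  { β }  = { α, γ, δ }ᶜ
  { γ }  = { α, β, δ }ᶜ
  { α, δ }  = { δ } ∪ { α }
  |family| = 15
Iteration 4 adds 1:
  { β, γ }  = { α, δ }ᶜ
  |family| = 16
Iteration 5: closed — nothing new.

|σ(𝒢)| = 16.  σ(𝒢) = { ∅, { α }, { β }, { γ }, { δ }, { α, β }, { α, γ }, { α, δ }, { β, γ }, { β, δ }, { γ, δ }, { α, β, γ }, { α, β, δ }, { α, γ, δ }, { β, γ, δ }, Ω }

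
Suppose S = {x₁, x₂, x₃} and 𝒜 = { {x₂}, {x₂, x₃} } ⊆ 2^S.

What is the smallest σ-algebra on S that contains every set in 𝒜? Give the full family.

Initial family (4 sets): { {}, {x₂}, {x₂, x₃}, S }.
Round 1: +2 →
  {x₁}  = S∖{x₂, x₃}
  {x₁, x₃}  = S∖{x₂}
Round 2: 1 new —
  {x₁, x₂}  = {x₂} ∪ {x₁}
Round 3: 1 new —
  {x₃}  = S∖{x₁, x₂}
Round 4 adds nothing — fixpoint reached.

Hence σ(𝒜) has 8 members: { {}, {x₁}, {x₂}, {x₃}, {x₁, x₂}, {x₁, x₃}, {x₂, x₃}, S }.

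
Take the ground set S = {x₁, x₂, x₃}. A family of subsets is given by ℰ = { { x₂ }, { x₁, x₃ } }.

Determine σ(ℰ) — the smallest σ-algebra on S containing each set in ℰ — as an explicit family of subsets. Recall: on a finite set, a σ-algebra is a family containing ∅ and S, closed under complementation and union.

Initial family (4 sets): { {}, { x₂ }, { x₁, x₃ }, S }.
Iteration 1 adds nothing — fixpoint reached.

σ(ℰ) = { {}, { x₂ }, { x₁, x₃ }, S }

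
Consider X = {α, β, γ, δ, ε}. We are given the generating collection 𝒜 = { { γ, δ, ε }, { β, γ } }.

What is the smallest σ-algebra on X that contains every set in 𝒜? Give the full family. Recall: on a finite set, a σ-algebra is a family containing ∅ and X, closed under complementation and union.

Start: 𝒜 ∪ {∅, X} = { {}, { β, γ }, { γ, δ, ε }, X }.
Iteration 1 (3 new):
  { α, β }  = X∖{ γ, δ, ε }
  { α, δ, ε }  = X∖{ β, γ }
  { β, γ, δ, ε }  = { β, γ } ∪ { γ, δ, ε }
  [7 total]
Iteration 2 adds 4:
  { α }  = X∖{ β, γ, δ, ε }
  { α, β, γ }  = { β, γ } ∪ { α, β }
  { α, β, δ, ε }  = { α, δ, ε } ∪ { α, β }
  { α, γ, δ, ε }  = { α, δ, ε } ∪ { γ, δ, ε }
  [11 total]
Iteration 3 (3 new):
  { β }  = X∖{ α, γ, δ, ε }
  { γ }  = X∖{ α, β, δ, ε }
  { δ, ε }  = X∖{ α, β, γ }
  [14 total]
Iteration 4 (2 new):
  { α, γ }  = { γ } ∪ { α }
  { β, δ, ε }  = { δ, ε } ∪ { β }
  [16 total]
Iteration 5 adds nothing — fixpoint reached.

Therefore σ(𝒜) = { {}, { α }, { β }, { γ }, { α, β }, { α, γ }, { β, γ }, { δ, ε }, { α, β, γ }, { α, δ, ε }, { β, δ, ε }, { γ, δ, ε }, { α, β, δ, ε }, { α, γ, δ, ε }, { β, γ, δ, ε }, X } (|σ(𝒜)| = 16).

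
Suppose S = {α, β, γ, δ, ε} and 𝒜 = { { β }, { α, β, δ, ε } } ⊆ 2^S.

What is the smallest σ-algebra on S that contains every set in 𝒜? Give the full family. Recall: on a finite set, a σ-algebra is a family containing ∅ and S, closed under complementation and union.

Begin from { {  }, { β }, { α, β, δ, ε }, S } (that is, 𝒜 plus ∅ and S).
Pass 1 (2 new):
  { γ }  = { α, β, δ, ε }ᶜ
  { α, γ, δ, ε }  = { β }ᶜ
  — 6 sets.
Pass 2: +1 →
  { β, γ }  = { γ } ∪ { β }
  — 7 sets.
Pass 3: 1 new —
  { α, δ, ε }  = { β, γ }ᶜ
  — 8 sets.
Pass 4: already closed under ᶜ and ∪.

Hence σ(𝒜) has 8 members: { {  }, { β }, { γ }, { β, γ }, { α, δ, ε }, { α, β, δ, ε }, { α, γ, δ, ε }, S }.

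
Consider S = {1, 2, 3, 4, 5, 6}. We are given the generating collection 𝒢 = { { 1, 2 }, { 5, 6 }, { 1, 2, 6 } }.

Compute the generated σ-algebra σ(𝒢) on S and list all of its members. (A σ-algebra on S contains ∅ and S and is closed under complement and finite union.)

|σ(𝒢)| = 16.  σ(𝒢) = { ∅, { 5 }, { 6 }, { 1, 2 }, { 3, 4 }, { 5, 6 }, { 1, 2, 5 }, { 1, 2, 6 }, { 3, 4, 5 }, { 3, 4, 6 }, { 1, 2, 3, 4 }, { 1, 2, 5, 6 }, { 3, 4, 5, 6 }, { 1, 2, 3, 4, 5 }, { 1, 2, 3, 4, 6 }, S }

Working:
Seed the family with 𝒢 together with ∅ and S: { ∅, { 1, 2 }, { 5, 6 }, { 1, 2, 6 }, S }.
Pass 1: 4 new —
  { 3, 4, 5 }  = ᶜ of { 1, 2, 6 }
  { 1, 2, 3, 4 }  = ᶜ of { 5, 6 }
  { 1, 2, 5, 6 }  = { 5, 6 } ∪ { 1, 2 }
  { 3, 4, 5, 6 }  = ᶜ of { 1, 2 }
  [9 total]
Pass 2: 3 new —
  { 3, 4 }  = ᶜ of { 1, 2, 5, 6 }
  { 1, 2, 3, 4, 5 }  = { 3, 4, 5 } ∪ { 1, 2 }
  { 1, 2, 3, 4, 6 }  = { 1, 2, 6 } ∪ { 1, 2, 3, 4 }
  [12 total]
Pass 3: 2 new —
  { 5 }  = ᶜ of { 1, 2, 3, 4, 6 }
  { 6 }  = ᶜ of { 1, 2, 3, 4, 5 }
  [14 total]
Pass 4: +2 →
  { 1, 2, 5 }  = { 1, 2 } ∪ { 5 }
  { 3, 4, 6 }  = { 3, 4 } ∪ { 6 }
  [16 total]
Pass 5: closed — nothing new.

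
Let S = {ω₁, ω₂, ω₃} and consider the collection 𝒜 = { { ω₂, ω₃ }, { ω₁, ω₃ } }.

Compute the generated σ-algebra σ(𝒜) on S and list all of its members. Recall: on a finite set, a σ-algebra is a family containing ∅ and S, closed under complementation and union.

Begin from { ∅, { ω₁, ω₃ }, { ω₂, ω₃ }, S } (that is, 𝒜 plus ∅ and S).
Iteration 1. New:
  { ω₁ }  = complement { ω₂, ω₃ }
  { ω₂ }  = complement { ω₁, ω₃ }
  |family| = 6
Iteration 2. New:
  { ω₁, ω₂ }  = { ω₂ } ∪ { ω₁ }
  |family| = 7
Iteration 3 adds 1:
  { ω₃ }  = complement { ω₁, ω₂ }
  |family| = 8
Iteration 4 adds nothing — fixpoint reached.

Therefore σ(𝒜) = { ∅, { ω₁ }, { ω₂ }, { ω₃ }, { ω₁, ω₂ }, { ω₁, ω₃ }, { ω₂, ω₃ }, S } (|σ(𝒜)| = 8).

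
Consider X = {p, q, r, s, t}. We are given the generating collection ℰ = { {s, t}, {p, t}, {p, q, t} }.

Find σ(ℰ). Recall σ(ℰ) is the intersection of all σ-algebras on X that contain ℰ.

Answer: σ(ℰ) = { ∅, {p}, {q}, {r}, {s}, {t}, {p, q}, {p, r}, {p, s}, {p, t}, {q, r}, {q, s}, {q, t}, {r, s}, {r, t}, {s, t}, {p, q, r}, {p, q, s}, {p, q, t}, {p, r, s}, {p, r, t}, {p, s, t}, {q, r, s}, {q, r, t}, {q, s, t}, {r, s, t}, {p, q, r, s}, {p, q, r, t}, {p, q, s, t}, {p, r, s, t}, {q, r, s, t}, X }

Working:
Start: ℰ ∪ {∅, X} = { ∅, {p, t}, {s, t}, {p, q, t}, X }.
Pass 1: +5 →
  {r, s}  = {p, q, t}ᶜ
  {p, q, r}  = {s, t}ᶜ
  {p, s, t}  = {s, t} ∪ {p, t}
  {q, r, s}  = {p, t}ᶜ
  {p, q, s, t}  = {s, t} ∪ {p, q, t}
Pass 2 adds 7:
  {r}  = {p, q, s, t}ᶜ
  {q, r}  = {p, s, t}ᶜ
  {r, s, t}  = {r, s} ∪ {s, t}
  {p, q, r, s}  = {r, s} ∪ {p, q, r}
  {p, q, r, t}  = {p, q, r} ∪ {p, q, t}
  {p, r, s, t}  = {p, s, t} ∪ {r, s}
  {q, r, s, t}  = {q, r, s} ∪ {s, t}
Pass 3. New:
  {p}  = {q, r, s, t}ᶜ
  {q}  = {p, r, s, t}ᶜ
  {s}  = {p, q, r, t}ᶜ
  {t}  = {p, q, r, s}ᶜ
  {p, q}  = {r, s, t}ᶜ
  {p, r, t}  = {r} ∪ {p, t}
Pass 4 adds 9:
  {p, r}  = {r} ∪ {p}
  {p, s}  = {s} ∪ {p}
  {q, s}  = {p, r, t}ᶜ
  {q, t}  = {q} ∪ {t}
  {r, t}  = {t} ∪ {r}
  {p, q, s}  = {p, q} ∪ {s}
  {p, r, s}  = {r, s} ∪ {p}
  {q, r, t}  = {t} ∪ {q, r}
  {q, s, t}  = {q} ∪ {s, t}
Pass 5: no new sets; the family is a σ-algebra.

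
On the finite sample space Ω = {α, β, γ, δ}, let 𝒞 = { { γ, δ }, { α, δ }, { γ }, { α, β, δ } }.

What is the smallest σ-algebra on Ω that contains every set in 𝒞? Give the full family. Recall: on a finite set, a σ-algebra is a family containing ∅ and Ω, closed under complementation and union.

Begin from { {}, { γ }, { α, δ }, { γ, δ }, { α, β, δ }, Ω } (that is, 𝒞 plus ∅ and Ω).
Step 1: +3 →
  { α, β }  = { γ, δ }ᶜ
  { β, γ }  = { α, δ }ᶜ
  { α, γ, δ }  = { γ } ∪ { α, δ }
  |family| = 9
Step 2: +3 →
  { β }  = { α, γ, δ }ᶜ
  { α, β, γ }  = { α, β } ∪ { γ }
  { β, γ, δ }  = { γ, δ } ∪ { β, γ }
  |family| = 12
Step 3: +2 →
  { α }  = { β, γ, δ }ᶜ
  { δ }  = { α, β, γ }ᶜ
  |family| = 14
Step 4. New:
  { α, γ }  = { γ } ∪ { α }
  { β, δ }  = { δ } ∪ { β }
  |family| = 16
Step 5 adds nothing — fixpoint reached.

Therefore σ(𝒞) = { {}, { α }, { β }, { γ }, { δ }, { α, β }, { α, γ }, { α, δ }, { β, γ }, { β, δ }, { γ, δ }, { α, β, γ }, { α, β, δ }, { α, γ, δ }, { β, γ, δ }, Ω } (|σ(𝒞)| = 16).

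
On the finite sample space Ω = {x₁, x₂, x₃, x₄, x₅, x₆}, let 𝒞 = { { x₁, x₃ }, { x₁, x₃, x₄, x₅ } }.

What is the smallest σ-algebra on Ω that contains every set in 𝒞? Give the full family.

Initial family (4 sets): { ∅, { x₁, x₃ }, { x₁, x₃, x₄, x₅ }, Ω }.
Round 1. New:
  { x₂, x₆ }  = ᶜ of { x₁, x₃, x₄, x₅ }
  { x₂, x₄, x₅, x₆ }  = ᶜ of { x₁, x₃ }
Round 2. New:
  { x₁, x₂, x₃, x₆ }  = { x₁, x₃ } ∪ { x₂, x₆ }
Round 3: 1 new —
  { x₄, x₅ }  = ᶜ of { x₁, x₂, x₃, x₆ }
Round 4 adds nothing — fixpoint reached.

Hence σ(𝒞) has 8 members: { ∅, { x₁, x₃ }, { x₂, x₆ }, { x₄, x₅ }, { x₁, x₂, x₃, x₆ }, { x₁, x₃, x₄, x₅ }, { x₂, x₄, x₅, x₆ }, Ω }.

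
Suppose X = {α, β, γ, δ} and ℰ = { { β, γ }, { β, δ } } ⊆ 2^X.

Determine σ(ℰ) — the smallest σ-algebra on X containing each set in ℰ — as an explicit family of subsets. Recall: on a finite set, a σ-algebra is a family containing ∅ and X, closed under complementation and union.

Seed the family with ℰ together with ∅ and X: { {}, { β, γ }, { β, δ }, X }.
Pass 1: +3 →
  { α, γ }  = X∖{ β, δ }
  { α, δ }  = X∖{ β, γ }
  { β, γ, δ }  = { β, δ } ∪ { β, γ }
  |family| = 7
Pass 2: +4 →
  { α }  = X∖{ β, γ, δ }
  { α, β, γ }  = { β, γ } ∪ { α, γ }
  { α, β, δ }  = { α, δ } ∪ { β, δ }
  { α, γ, δ }  = { α, δ } ∪ { α, γ }
  |family| = 11
Pass 3: 3 new —
  { β }  = X∖{ α, γ, δ }
  { γ }  = X∖{ α, β, δ }
  { δ }  = X∖{ α, β, γ }
  |family| = 14
Pass 4: +2 →
  { α, β }  = { β } ∪ { α }
  { γ, δ }  = { γ } ∪ { δ }
  |family| = 16
Pass 5: closed — nothing new.

Therefore σ(ℰ) = { {}, { α }, { β }, { γ }, { δ }, { α, β }, { α, γ }, { α, δ }, { β, γ }, { β, δ }, { γ, δ }, { α, β, γ }, { α, β, δ }, { α, γ, δ }, { β, γ, δ }, X } (|σ(ℰ)| = 16).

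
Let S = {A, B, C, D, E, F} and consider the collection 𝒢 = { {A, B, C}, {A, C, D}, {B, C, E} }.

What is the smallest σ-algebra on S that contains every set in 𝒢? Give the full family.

Initial family (5 sets): { {}, {A, B, C}, {A, C, D}, {B, C, E}, S }.
Round 1: 6 new —
  {A, D, F}  = complement {B, C, E}
  {B, E, F}  = complement {A, C, D}
  {D, E, F}  = complement {A, B, C}
  {A, B, C, D}  = {A, C, D} ∪ {A, B, C}
  {A, B, C, E}  = {B, C, E} ∪ {A, B, C}
  {A, B, C, D, E}  = {A, C, D} ∪ {B, C, E}
Round 2 (12 new):
  {F}  = complement {A, B, C, D, E}
  {D, F}  = complement {A, B, C, E}
  {E, F}  = complement {A, B, C, D}
  {A, C, D, F}  = {A, D, F} ∪ {A, C, D}
  {A, D, E, F}  = {A, D, F} ∪ {D, E, F}
  {B, C, E, F}  = {B, E, F} ∪ {B, C, E}
  {B, D, E, F}  = {B, E, F} ∪ {D, E, F}
  {A, B, C, D, F}  = {A, B, C} ∪ {A, D, F}
  {A, B, C, E, F}  = {A, B, C} ∪ {B, E, F}
  {A, B, D, E, F}  = {B, E, F} ∪ {A, D, F}
  {A, C, D, E, F}  = {A, C, D} ∪ {D, E, F}
  {B, C, D, E, F}  = {B, C, E} ∪ {D, E, F}
Round 3. New:
  {A}  = complement {B, C, D, E, F}
  {B}  = complement {A, C, D, E, F}
  {C}  = complement {A, B, D, E, F}
  {D}  = complement {A, B, C, E, F}
  {E}  = complement {A, B, C, D, F}
  {A, C}  = complement {B, D, E, F}
  {A, D}  = complement {B, C, E, F}
  {B, C}  = complement {A, D, E, F}
  {B, E}  = complement {A, C, D, F}
  {A, B, C, F}  = {A, B, C} ∪ {F}
Round 4 adds 29:
  {A, B}  = {A} ∪ {B}
  {A, E}  = {A} ∪ {E}
  {A, F}  = {A} ∪ {F}
  {B, D}  = {B} ∪ {D}
  {B, F}  = {B} ∪ {F}
  {C, D}  = {C} ∪ {D}
  {C, E}  = {E} ∪ {C}
  {C, F}  = {F} ∪ {C}
  {D, E}  = complement {A, B, C, F}
  {A, B, D}  = {B} ∪ {A, D}
  {A, B, E}  = {B, E} ∪ {A}
  {A, C, E}  = {E} ∪ {A, C}
  {A, C, F}  = {F} ∪ {A, C}
  {A, D, E}  = {E} ∪ {A, D}
  {A, E, F}  = {E, F} ∪ {A}
  {B, C, D}  = {B, C} ∪ {D}
  {B, C, F}  = {F} ∪ {B, C}
  {B, D, E}  = {B, E} ∪ {D}
  {B, D, F}  = {B} ∪ {D, F}
  {C, D, F}  = {C} ∪ {D, F}
  {C, E, F}  = {E, F} ∪ {C}
  {A, B, D, E}  = {B, E} ∪ {A, D}
  {A, B, D, F}  = {B} ∪ {A, D, F}
  {A, B, E, F}  = {A} ∪ {B, E, F}
  {A, C, D, E}  = {E} ∪ {A, C, D}
  {A, C, E, F}  = {E, F} ∪ {A, C}
  {B, C, D, E}  = {B, C, E} ∪ {D}
  {B, C, D, F}  = {B, C} ∪ {D, F}
  {C, D, E, F}  = {C} ∪ {D, E, F}
Round 5: +2 →
  {A, B, F}  = {A, F} ∪ {B}
  {C, D, E}  = {C, D} ∪ {D, E}
Round 6: no new sets; the family is a σ-algebra.

Therefore σ(𝒢) = { {}, {A}, {B}, {C}, {D}, {E}, {F}, {A, B}, {A, C}, {A, D}, {A, E}, {A, F}, {B, C}, {B, D}, {B, E}, {B, F}, {C, D}, {C, E}, {C, F}, {D, E}, {D, F}, {E, F}, {A, B, C}, {A, B, D}, {A, B, E}, {A, B, F}, {A, C, D}, {A, C, E}, {A, C, F}, {A, D, E}, {A, D, F}, {A, E, F}, {B, C, D}, {B, C, E}, {B, C, F}, {B, D, E}, {B, D, F}, {B, E, F}, {C, D, E}, {C, D, F}, {C, E, F}, {D, E, F}, {A, B, C, D}, {A, B, C, E}, {A, B, C, F}, {A, B, D, E}, {A, B, D, F}, {A, B, E, F}, {A, C, D, E}, {A, C, D, F}, {A, C, E, F}, {A, D, E, F}, {B, C, D, E}, {B, C, D, F}, {B, C, E, F}, {B, D, E, F}, {C, D, E, F}, {A, B, C, D, E}, {A, B, C, D, F}, {A, B, C, E, F}, {A, B, D, E, F}, {A, C, D, E, F}, {B, C, D, E, F}, S } (|σ(𝒢)| = 64).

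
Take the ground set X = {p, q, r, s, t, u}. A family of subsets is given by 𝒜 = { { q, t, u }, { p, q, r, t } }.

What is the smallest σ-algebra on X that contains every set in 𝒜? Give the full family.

Initial family (4 sets): { ∅, { q, t, u }, { p, q, r, t }, X }.
Pass 1 adds 3:
  { s, u }  = ᶜ of { p, q, r, t }
  { p, r, s }  = ᶜ of { q, t, u }
  { p, q, r, t, u }  = { p, q, r, t } ∪ { q, t, u }
Pass 2: +4 →
  { s }  = ᶜ of { p, q, r, t, u }
  { p, r, s, u }  = { p, r, s } ∪ { s, u }
  { q, s, t, u }  = { q, t, u } ∪ { s, u }
  { p, q, r, s, t }  = { p, r, s } ∪ { p, q, r, t }
Pass 3. New:
  { u }  = ᶜ of { p, q, r, s, t }
  { p, r }  = ᶜ of { q, s, t, u }
  { q, t }  = ᶜ of { p, r, s, u }
Pass 4 adds 2:
  { p, r, u }  = { p, r } ∪ { u }
  { q, s, t }  = { q, t } ∪ { s }
After Pass 5 the family is unchanged; done.

Hence σ(𝒜) has 16 members: { ∅, { s }, { u }, { p, r }, { q, t }, { s, u }, { p, r, s }, { p, r, u }, { q, s, t }, { q, t, u }, { p, q, r, t }, { p, r, s, u }, { q, s, t, u }, { p, q, r, s, t }, { p, q, r, t, u }, X }.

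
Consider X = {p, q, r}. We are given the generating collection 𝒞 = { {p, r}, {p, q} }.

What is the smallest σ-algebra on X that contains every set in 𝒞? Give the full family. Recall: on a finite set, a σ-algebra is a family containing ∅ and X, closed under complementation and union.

Start: 𝒞 ∪ {∅, X} = { {}, {p, q}, {p, r}, X }.
Step 1: +2 →
  {q}  = {p, r}ᶜ
  {r}  = {p, q}ᶜ
  (now 6)
Step 2. New:
  {q, r}  = {r} ∪ {q}
  (now 7)
Step 3. New:
  {p}  = {q, r}ᶜ
  (now 8)
Step 4: closed — nothing new.

Therefore σ(𝒞) = { {}, {p}, {q}, {r}, {p, q}, {p, r}, {q, r}, X } (|σ(𝒞)| = 8).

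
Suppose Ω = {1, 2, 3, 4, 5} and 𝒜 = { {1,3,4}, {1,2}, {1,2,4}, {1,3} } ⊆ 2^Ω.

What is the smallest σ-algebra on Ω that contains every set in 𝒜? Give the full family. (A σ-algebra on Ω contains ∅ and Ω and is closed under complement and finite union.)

|σ(𝒜)| = 32.  σ(𝒜) = { {}, {1}, {2}, {3}, {4}, {5}, {1,2}, {1,3}, {1,4}, {1,5}, {2,3}, {2,4}, {2,5}, {3,4}, {3,5}, {4,5}, {1,2,3}, {1,2,4}, {1,2,5}, {1,3,4}, {1,3,5}, {1,4,5}, {2,3,4}, {2,3,5}, {2,4,5}, {3,4,5}, {1,2,3,4}, {1,2,3,5}, {1,2,4,5}, {1,3,4,5}, {2,3,4,5}, Ω }

Check:
Initial family (6 sets): { {}, {1,2}, {1,3}, {1,2,4}, {1,3,4}, Ω }.
Iteration 1 adds 6:
  {2,5}  = complement {1,3,4}
  {3,5}  = complement {1,2,4}
  {1,2,3}  = {1,2} ∪ {1,3}
  {2,4,5}  = complement {1,3}
  {3,4,5}  = complement {1,2}
  {1,2,3,4}  = {1,3,4} ∪ {1,2}
  (now 12)
Iteration 2. New:
  {5}  = complement {1,2,3,4}
  {4,5}  = complement {1,2,3}
  {1,2,5}  = {2,5} ∪ {1,2}
  {1,3,5}  = {1,3} ∪ {3,5}
  {2,3,5}  = {2,5} ∪ {3,5}
  {1,2,3,5}  = {2,5} ∪ {1,2,3}
  {1,2,4,5}  = {2,5} ∪ {1,2,4}
  {1,3,4,5}  = {3,4,5} ∪ {1,3,4}
  {2,3,4,5}  = {2,5} ∪ {3,4,5}
  (now 21)
Iteration 3 (7 new):
  {1}  = complement {2,3,4,5}
  {2}  = complement {1,3,4,5}
  {3}  = complement {1,2,4,5}
  {4}  = complement {1,2,3,5}
  {1,4}  = complement {2,3,5}
  {2,4}  = complement {1,3,5}
  {3,4}  = complement {1,2,5}
  (now 28)
Iteration 4: +4 →
  {1,5}  = {5} ∪ {1}
  {2,3}  = {2} ∪ {3}
  {1,4,5}  = {5} ∪ {1,4}
  {2,3,4}  = {3,4} ∪ {2}
  (now 32)
Iteration 5: already closed under ᶜ and ∪.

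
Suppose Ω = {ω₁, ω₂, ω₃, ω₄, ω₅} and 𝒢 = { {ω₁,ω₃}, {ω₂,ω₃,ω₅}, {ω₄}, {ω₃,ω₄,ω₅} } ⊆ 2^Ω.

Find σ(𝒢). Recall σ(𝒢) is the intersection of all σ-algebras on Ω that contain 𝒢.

Answer: σ(𝒢) = { {}, {ω₁}, {ω₂}, {ω₃}, {ω₄}, {ω₅}, {ω₁,ω₂}, {ω₁,ω₃}, {ω₁,ω₄}, {ω₁,ω₅}, {ω₂,ω₃}, {ω₂,ω₄}, {ω₂,ω₅}, {ω₃,ω₄}, {ω₃,ω₅}, {ω₄,ω₅}, {ω₁,ω₂,ω₃}, {ω₁,ω₂,ω₄}, {ω₁,ω₂,ω₅}, {ω₁,ω₃,ω₄}, {ω₁,ω₃,ω₅}, {ω₁,ω₄,ω₅}, {ω₂,ω₃,ω₄}, {ω₂,ω₃,ω₅}, {ω₂,ω₄,ω₅}, {ω₃,ω₄,ω₅}, {ω₁,ω₂,ω₃,ω₄}, {ω₁,ω₂,ω₃,ω₅}, {ω₁,ω₂,ω₄,ω₅}, {ω₁,ω₃,ω₄,ω₅}, {ω₂,ω₃,ω₄,ω₅}, Ω }

Trace:
Start: 𝒢 ∪ {∅, Ω} = { {}, {ω₄}, {ω₁,ω₃}, {ω₂,ω₃,ω₅}, {ω₃,ω₄,ω₅}, Ω }.
Pass 1 adds 7:
  {ω₁,ω₂}  = {ω₃,ω₄,ω₅}ᶜ
  {ω₁,ω₄}  = {ω₂,ω₃,ω₅}ᶜ
  {ω₁,ω₃,ω₄}  = {ω₁,ω₃} ∪ {ω₄}
  {ω₂,ω₄,ω₅}  = {ω₁,ω₃}ᶜ
  {ω₁,ω₂,ω₃,ω₅}  = {ω₄}ᶜ
  {ω₁,ω₃,ω₄,ω₅}  = {ω₃,ω₄,ω₅} ∪ {ω₁,ω₃}
  {ω₂,ω₃,ω₄,ω₅}  = {ω₃,ω₄,ω₅} ∪ {ω₂,ω₃,ω₅}
  [13 total]
Pass 2. New:
  {ω₁}  = {ω₂,ω₃,ω₄,ω₅}ᶜ
  {ω₂}  = {ω₁,ω₃,ω₄,ω₅}ᶜ
  {ω₂,ω₅}  = {ω₁,ω₃,ω₄}ᶜ
  {ω₁,ω₂,ω₃}  = {ω₁,ω₂} ∪ {ω₁,ω₃}
  {ω₁,ω₂,ω₄}  = {ω₁,ω₂} ∪ {ω₁,ω₄}
  {ω₁,ω₂,ω₃,ω₄}  = {ω₁,ω₂} ∪ {ω₁,ω₃,ω₄}
  {ω₁,ω₂,ω₄,ω₅}  = {ω₁,ω₂} ∪ {ω₂,ω₄,ω₅}
  [20 total]
Pass 3: +6 →
  {ω₃}  = {ω₁,ω₂,ω₄,ω₅}ᶜ
  {ω₅}  = {ω₁,ω₂,ω₃,ω₄}ᶜ
  {ω₂,ω₄}  = {ω₂} ∪ {ω₄}
  {ω₃,ω₅}  = {ω₁,ω₂,ω₄}ᶜ
  {ω₄,ω₅}  = {ω₁,ω₂,ω₃}ᶜ
  {ω₁,ω₂,ω₅}  = {ω₂,ω₅} ∪ {ω₁,ω₂}
  [26 total]
Pass 4. New:
  {ω₁,ω₅}  = {ω₅} ∪ {ω₁}
  {ω₂,ω₃}  = {ω₂} ∪ {ω₃}
  {ω₃,ω₄}  = {ω₁,ω₂,ω₅}ᶜ
  {ω₁,ω₃,ω₅}  = {ω₂,ω₄}ᶜ
  {ω₁,ω₄,ω₅}  = {ω₅} ∪ {ω₁,ω₄}
  {ω₂,ω₃,ω₄}  = {ω₃} ∪ {ω₂,ω₄}
  [32 total]
Pass 5: already closed under ᶜ and ∪.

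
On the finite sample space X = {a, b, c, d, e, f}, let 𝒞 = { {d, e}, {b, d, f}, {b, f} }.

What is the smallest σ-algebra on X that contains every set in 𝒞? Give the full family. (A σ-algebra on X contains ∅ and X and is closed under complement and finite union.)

Start: 𝒞 ∪ {∅, X} = { {}, {b, f}, {d, e}, {b, d, f}, X }.
Round 1 adds 4:
  {a, c, e}  = X∖{b, d, f}
  {a, b, c, f}  = X∖{d, e}
  {a, c, d, e}  = X∖{b, f}
  {b, d, e, f}  = {d, e} ∪ {b, d, f}
  (now 9)
Round 2: +3 →
  {a, c}  = X∖{b, d, e, f}
  {a, b, c, d, f}  = {b, d, f} ∪ {a, b, c, f}
  {a, b, c, e, f}  = {a, c, e} ∪ {b, f}
  (now 12)
Round 3: +2 →
  {d}  = X∖{a, b, c, e, f}
  {e}  = X∖{a, b, c, d, f}
  (now 14)
Round 4: 2 new —
  {a, c, d}  = {a, c} ∪ {d}
  {b, e, f}  = {b, f} ∪ {e}
  (now 16)
Round 5: already closed under ᶜ and ∪.

σ(𝒞) = { {}, {d}, {e}, {a, c}, {b, f}, {d, e}, {a, c, d}, {a, c, e}, {b, d, f}, {b, e, f}, {a, b, c, f}, {a, c, d, e}, {b, d, e, f}, {a, b, c, d, f}, {a, b, c, e, f}, X }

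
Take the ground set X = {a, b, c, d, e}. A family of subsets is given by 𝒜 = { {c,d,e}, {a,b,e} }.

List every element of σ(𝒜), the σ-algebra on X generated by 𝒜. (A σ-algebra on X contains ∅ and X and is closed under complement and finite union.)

Seed the family with 𝒜 together with ∅ and X: { {}, {a,b,e}, {c,d,e}, X }.
Pass 1 adds 2:
  {a,b}  = complement {c,d,e}
  {c,d}  = complement {a,b,e}
Pass 2 adds 1:
  {a,b,c,d}  = {c,d} ∪ {a,b}
Pass 3 adds 1:
  {e}  = complement {a,b,c,d}
Pass 4: already closed under ᶜ and ∪.

Hence σ(𝒜) has 8 members: { {}, {e}, {a,b}, {c,d}, {a,b,e}, {c,d,e}, {a,b,c,d}, X }.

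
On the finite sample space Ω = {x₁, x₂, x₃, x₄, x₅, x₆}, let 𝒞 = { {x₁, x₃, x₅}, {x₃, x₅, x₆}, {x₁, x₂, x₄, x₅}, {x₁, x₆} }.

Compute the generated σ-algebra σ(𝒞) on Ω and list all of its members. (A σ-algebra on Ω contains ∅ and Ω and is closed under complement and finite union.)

σ(𝒞) = { ∅, {x₁}, {x₃}, {x₅}, {x₆}, {x₁, x₃}, {x₁, x₅}, {x₁, x₆}, {x₂, x₄}, {x₃, x₅}, {x₃, x₆}, {x₅, x₆}, {x₁, x₂, x₄}, {x₁, x₃, x₅}, {x₁, x₃, x₆}, {x₁, x₅, x₆}, {x₂, x₃, x₄}, {x₂, x₄, x₅}, {x₂, x₄, x₆}, {x₃, x₅, x₆}, {x₁, x₂, x₃, x₄}, {x₁, x₂, x₄, x₅}, {x₁, x₂, x₄, x₆}, {x₁, x₃, x₅, x₆}, {x₂, x₃, x₄, x₅}, {x₂, x₃, x₄, x₆}, {x₂, x₄, x₅, x₆}, {x₁, x₂, x₃, x₄, x₅}, {x₁, x₂, x₃, x₄, x₆}, {x₁, x₂, x₄, x₅, x₆}, {x₂, x₃, x₄, x₅, x₆}, Ω }

Working:
Start: 𝒞 ∪ {∅, Ω} = { ∅, {x₁, x₆}, {x₁, x₃, x₅}, {x₃, x₅, x₆}, {x₁, x₂, x₄, x₅}, Ω }.
Round 1: +7 →
  {x₃, x₆}  = complement {x₁, x₂, x₄, x₅}
  {x₁, x₂, x₄}  = complement {x₃, x₅, x₆}
  {x₂, x₄, x₆}  = complement {x₁, x₃, x₅}
  {x₁, x₃, x₅, x₆}  = {x₃, x₅, x₆} ∪ {x₁, x₆}
  {x₂, x₃, x₄, x₅}  = complement {x₁, x₆}
  {x₁, x₂, x₃, x₄, x₅}  = {x₁, x₃, x₅} ∪ {x₁, x₂, x₄, x₅}
  {x₁, x₂, x₄, x₅, x₆}  = {x₁, x₆} ∪ {x₁, x₂, x₄, x₅}
  [13 total]
Round 2: +8 →
  {x₃}  = complement {x₁, x₂, x₄, x₅, x₆}
  {x₆}  = complement {x₁, x₂, x₃, x₄, x₅}
  {x₂, x₄}  = complement {x₁, x₃, x₅, x₆}
  {x₁, x₃, x₆}  = {x₁, x₆} ∪ {x₃, x₆}
  {x₁, x₂, x₄, x₆}  = {x₂, x₄, x₆} ∪ {x₁, x₆}
  {x₂, x₃, x₄, x₆}  = {x₂, x₄, x₆} ∪ {x₃, x₆}
  {x₁, x₂, x₃, x₄, x₆}  = {x₁, x₂, x₄} ∪ {x₃, x₆}
  {x₂, x₃, x₄, x₅, x₆}  = {x₂, x₄, x₆} ∪ {x₂, x₃, x₄, x₅}
  [21 total]
Round 3. New:
  {x₁}  = complement {x₂, x₃, x₄, x₅, x₆}
  {x₅}  = complement {x₁, x₂, x₃, x₄, x₆}
  {x₁, x₅}  = complement {x₂, x₃, x₄, x₆}
  {x₃, x₅}  = complement {x₁, x₂, x₄, x₆}
  {x₂, x₃, x₄}  = {x₂, x₄} ∪ {x₃}
  {x₂, x₄, x₅}  = complement {x₁, x₃, x₆}
  {x₁, x₂, x₃, x₄}  = {x₁, x₂, x₄} ∪ {x₃}
  [28 total]
Round 4 adds 4:
  {x₁, x₃}  = {x₃} ∪ {x₁}
  {x₅, x₆}  = complement {x₁, x₂, x₃, x₄}
  {x₁, x₅, x₆}  = complement {x₂, x₃, x₄}
  {x₂, x₄, x₅, x₆}  = {x₂, x₄, x₆} ∪ {x₅}
  [32 total]
After Round 5 the family is unchanged; done.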